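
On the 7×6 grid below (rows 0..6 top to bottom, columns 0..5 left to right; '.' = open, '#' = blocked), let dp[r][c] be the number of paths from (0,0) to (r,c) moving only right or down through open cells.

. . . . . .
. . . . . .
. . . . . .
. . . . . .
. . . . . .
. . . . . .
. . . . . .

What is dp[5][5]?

252

r\c   0   1   2   3   4   5
  0   1   1   1   1   1   1
  1   1   2   3   4   5   6
  2   1   3   6  10  15  21
  3   1   4  10  20  35  56
  4   1   5  15  35  70 126
  5   1   6  21  56 126 252
  6   1   7  28  84 210 462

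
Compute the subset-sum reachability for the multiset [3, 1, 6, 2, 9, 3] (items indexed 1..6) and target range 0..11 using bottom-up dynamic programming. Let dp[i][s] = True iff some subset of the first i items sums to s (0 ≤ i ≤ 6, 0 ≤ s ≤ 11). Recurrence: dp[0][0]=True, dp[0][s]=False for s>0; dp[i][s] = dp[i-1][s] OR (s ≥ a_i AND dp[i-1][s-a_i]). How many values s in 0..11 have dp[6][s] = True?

i\s   0   1   2   3   4   5   6   7   8   9  10  11
  0   T   F   F   F   F   F   F   F   F   F   F   F
  1   T   F   F   T   F   F   F   F   F   F   F   F
  2   T   T   F   T   T   F   F   F   F   F   F   F
  3   T   T   F   T   T   F   T   T   F   T   T   F
  4   T   T   T   T   T   T   T   T   T   T   T   T
  5   T   T   T   T   T   T   T   T   T   T   T   T
  6   T   T   T   T   T   T   T   T   T   T   T   T

12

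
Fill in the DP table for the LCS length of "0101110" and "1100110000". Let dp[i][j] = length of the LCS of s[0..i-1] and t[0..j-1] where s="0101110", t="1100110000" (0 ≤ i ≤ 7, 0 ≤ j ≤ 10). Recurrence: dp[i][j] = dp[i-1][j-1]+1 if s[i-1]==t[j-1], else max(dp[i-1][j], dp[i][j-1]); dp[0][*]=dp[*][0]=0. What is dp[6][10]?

4

   ''  1  1  0  0  1  1  0  0  0  0
''  0  0  0  0  0  0  0  0  0  0  0
 0  0  0  0  1  1  1  1  1  1  1  1
 1  0  1  1  1  1  2  2  2  2  2  2
 0  0  1  1  2  2  2  2  3  3  3  3
 1  0  1  2  2  2  3  3  3  3  3  3
 1  0  1  2  2  2  3  4  4  4  4  4
 1  0  1  2  2  2  3  4  4  4  4  4
 0  0  1  2  3  3  3  4  5  5  5  5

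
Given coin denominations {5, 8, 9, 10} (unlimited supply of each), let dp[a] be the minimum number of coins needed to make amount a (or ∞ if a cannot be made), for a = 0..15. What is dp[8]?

1

 a  0  1  2  3  4  5  6  7  8  9 10 11 12 13 14 15
dp  0  -  -  -  -  1  -  -  1  1  1  -  -  2  2  2
(- denotes ∞ / unreachable)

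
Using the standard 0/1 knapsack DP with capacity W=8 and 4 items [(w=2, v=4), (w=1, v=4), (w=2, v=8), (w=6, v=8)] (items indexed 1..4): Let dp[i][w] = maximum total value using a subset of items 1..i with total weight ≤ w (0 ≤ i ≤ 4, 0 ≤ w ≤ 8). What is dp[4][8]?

16

i\w   0   1   2   3   4   5   6   7   8
  0   0   0   0   0   0   0   0   0   0
  1   0   0   4   4   4   4   4   4   4
  2   0   4   4   8   8   8   8   8   8
  3   0   4   8  12  12  16  16  16  16
  4   0   4   8  12  12  16  16  16  16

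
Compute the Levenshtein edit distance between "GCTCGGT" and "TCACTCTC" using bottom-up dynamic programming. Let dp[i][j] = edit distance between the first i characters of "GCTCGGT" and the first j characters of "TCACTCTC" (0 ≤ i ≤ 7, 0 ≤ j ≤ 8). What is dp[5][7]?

   ''  T  C  A  C  T  C  T  C
''  0  1  2  3  4  5  6  7  8
 G  1  1  2  3  4  5  6  7  8
 C  2  2  1  2  3  4  5  6  7
 T  3  2  2  2  3  3  4  5  6
 C  4  3  2  3  2  3  3  4  5
 G  5  4  3  3  3  3  4  4  5
 G  6  5  4  4  4  4  4  5  5
 T  7  6  5  5  5  4  5  4  5

4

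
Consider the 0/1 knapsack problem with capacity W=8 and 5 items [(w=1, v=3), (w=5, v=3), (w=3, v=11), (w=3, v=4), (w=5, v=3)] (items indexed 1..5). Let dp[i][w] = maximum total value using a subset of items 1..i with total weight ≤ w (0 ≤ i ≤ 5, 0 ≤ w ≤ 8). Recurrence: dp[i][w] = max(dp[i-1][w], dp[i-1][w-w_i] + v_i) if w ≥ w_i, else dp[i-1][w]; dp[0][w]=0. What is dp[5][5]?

i\w   0   1   2   3   4   5   6   7   8
  0   0   0   0   0   0   0   0   0   0
  1   0   3   3   3   3   3   3   3   3
  2   0   3   3   3   3   3   6   6   6
  3   0   3   3  11  14  14  14  14  14
  4   0   3   3  11  14  14  15  18  18
  5   0   3   3  11  14  14  15  18  18

14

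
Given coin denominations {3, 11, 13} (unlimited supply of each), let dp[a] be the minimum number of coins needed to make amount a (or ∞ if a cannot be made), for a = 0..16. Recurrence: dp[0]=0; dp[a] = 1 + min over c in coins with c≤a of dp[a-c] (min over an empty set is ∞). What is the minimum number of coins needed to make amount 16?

2

 a  0  1  2  3  4  5  6  7  8  9 10 11 12 13 14 15 16
dp  0  -  -  1  -  -  2  -  -  3  -  1  4  1  2  5  2
(- denotes ∞ / unreachable)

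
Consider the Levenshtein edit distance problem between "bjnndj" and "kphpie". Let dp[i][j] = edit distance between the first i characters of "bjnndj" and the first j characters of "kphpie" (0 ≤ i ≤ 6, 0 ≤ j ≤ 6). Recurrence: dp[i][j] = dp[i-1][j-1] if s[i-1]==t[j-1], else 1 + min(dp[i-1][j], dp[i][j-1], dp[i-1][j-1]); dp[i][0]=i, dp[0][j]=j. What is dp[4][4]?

4

   ''  k  p  h  p  i  e
''  0  1  2  3  4  5  6
 b  1  1  2  3  4  5  6
 j  2  2  2  3  4  5  6
 n  3  3  3  3  4  5  6
 n  4  4  4  4  4  5  6
 d  5  5  5  5  5  5  6
 j  6  6  6  6  6  6  6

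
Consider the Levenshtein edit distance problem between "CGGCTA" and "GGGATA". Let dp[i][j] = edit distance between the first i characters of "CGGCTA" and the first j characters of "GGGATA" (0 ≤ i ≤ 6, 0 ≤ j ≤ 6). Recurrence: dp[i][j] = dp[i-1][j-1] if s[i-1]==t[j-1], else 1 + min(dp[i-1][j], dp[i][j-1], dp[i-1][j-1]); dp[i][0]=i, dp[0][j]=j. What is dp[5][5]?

2

   ''  G  G  G  A  T  A
''  0  1  2  3  4  5  6
 C  1  1  2  3  4  5  6
 G  2  1  1  2  3  4  5
 G  3  2  1  1  2  3  4
 C  4  3  2  2  2  3  4
 T  5  4  3  3  3  2  3
 A  6  5  4  4  3  3  2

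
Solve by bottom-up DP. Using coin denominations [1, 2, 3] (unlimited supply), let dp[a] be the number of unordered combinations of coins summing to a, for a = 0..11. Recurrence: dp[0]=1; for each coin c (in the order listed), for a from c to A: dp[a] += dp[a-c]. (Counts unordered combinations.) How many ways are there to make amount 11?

16

after  coin     0     1     2     3     4     5     6     7     8     9    10    11
          1     1     1     1     1     1     1     1     1     1     1     1     1
          2     1     1     2     2     3     3     4     4     5     5     6     6
          3     1     1     2     3     4     5     7     8    10    12    14    16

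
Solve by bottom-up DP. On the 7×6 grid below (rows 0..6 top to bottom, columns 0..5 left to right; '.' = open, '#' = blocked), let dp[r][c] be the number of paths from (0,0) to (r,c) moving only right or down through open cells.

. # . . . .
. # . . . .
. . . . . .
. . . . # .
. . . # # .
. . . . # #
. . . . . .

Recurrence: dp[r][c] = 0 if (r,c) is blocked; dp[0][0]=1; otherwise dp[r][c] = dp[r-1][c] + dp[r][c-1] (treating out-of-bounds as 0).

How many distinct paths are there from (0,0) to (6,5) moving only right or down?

25

r\c   0   1   2   3   4   5
  0   1   0   0   0   0   0
  1   1   0   0   0   0   0
  2   1   1   1   1   1   1
  3   1   2   3   4   0   1
  4   1   3   6   0   0   1
  5   1   4  10  10   0   0
  6   1   5  15  25  25  25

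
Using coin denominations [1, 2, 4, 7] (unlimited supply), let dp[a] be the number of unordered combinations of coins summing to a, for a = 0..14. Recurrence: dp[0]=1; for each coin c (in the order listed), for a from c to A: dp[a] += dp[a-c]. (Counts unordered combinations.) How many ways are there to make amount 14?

after  coin     0     1     2     3     4     5     6     7     8     9    10    11    12    13    14
          1     1     1     1     1     1     1     1     1     1     1     1     1     1     1     1
          2     1     1     2     2     3     3     4     4     5     5     6     6     7     7     8
          4     1     1     2     2     4     4     6     6     9     9    12    12    16    16    20
          7     1     1     2     2     4     4     6     7    10    11    14    16    20    22    27

27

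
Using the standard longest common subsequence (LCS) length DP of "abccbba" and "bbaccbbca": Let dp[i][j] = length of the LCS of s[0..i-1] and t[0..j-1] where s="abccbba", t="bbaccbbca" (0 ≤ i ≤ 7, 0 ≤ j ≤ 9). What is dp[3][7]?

   ''  b  b  a  c  c  b  b  c  a
''  0  0  0  0  0  0  0  0  0  0
 a  0  0  0  1  1  1  1  1  1  1
 b  0  1  1  1  1  1  2  2  2  2
 c  0  1  1  1  2  2  2  2  3  3
 c  0  1  1  1  2  3  3  3  3  3
 b  0  1  2  2  2  3  4  4  4  4
 b  0  1  2  2  2  3  4  5  5  5
 a  0  1  2  3  3  3  4  5  5  6

2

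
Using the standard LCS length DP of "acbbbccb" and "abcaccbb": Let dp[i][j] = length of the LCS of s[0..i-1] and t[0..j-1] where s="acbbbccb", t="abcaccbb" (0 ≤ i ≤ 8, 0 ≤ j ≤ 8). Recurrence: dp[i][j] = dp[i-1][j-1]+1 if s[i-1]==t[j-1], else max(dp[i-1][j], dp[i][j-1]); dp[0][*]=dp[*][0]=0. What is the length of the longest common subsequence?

5

   ''  a  b  c  a  c  c  b  b
''  0  0  0  0  0  0  0  0  0
 a  0  1  1  1  1  1  1  1  1
 c  0  1  1  2  2  2  2  2  2
 b  0  1  2  2  2  2  2  3  3
 b  0  1  2  2  2  2  2  3  4
 b  0  1  2  2  2  2  2  3  4
 c  0  1  2  3  3  3  3  3  4
 c  0  1  2  3  3  4  4  4  4
 b  0  1  2  3  3  4  4  5  5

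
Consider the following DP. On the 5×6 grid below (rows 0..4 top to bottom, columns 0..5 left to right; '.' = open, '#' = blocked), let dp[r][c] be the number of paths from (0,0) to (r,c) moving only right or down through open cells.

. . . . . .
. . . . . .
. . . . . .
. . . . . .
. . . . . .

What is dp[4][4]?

r\c   0   1   2   3   4   5
  0   1   1   1   1   1   1
  1   1   2   3   4   5   6
  2   1   3   6  10  15  21
  3   1   4  10  20  35  56
  4   1   5  15  35  70 126

70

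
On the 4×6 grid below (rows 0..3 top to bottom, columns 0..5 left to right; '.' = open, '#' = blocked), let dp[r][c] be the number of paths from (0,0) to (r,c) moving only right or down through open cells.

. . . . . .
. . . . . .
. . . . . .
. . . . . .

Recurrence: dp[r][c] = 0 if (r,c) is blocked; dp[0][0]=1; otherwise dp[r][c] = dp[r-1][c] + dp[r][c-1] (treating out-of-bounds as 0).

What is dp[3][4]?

r\c   0   1   2   3   4   5
  0   1   1   1   1   1   1
  1   1   2   3   4   5   6
  2   1   3   6  10  15  21
  3   1   4  10  20  35  56

35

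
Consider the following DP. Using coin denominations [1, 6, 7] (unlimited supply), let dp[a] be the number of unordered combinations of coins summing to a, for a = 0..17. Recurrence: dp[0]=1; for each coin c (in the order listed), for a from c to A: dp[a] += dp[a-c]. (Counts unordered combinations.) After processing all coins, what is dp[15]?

after  coin     0     1     2     3     4     5     6     7     8     9    10    11    12    13    14    15    16    17
          1     1     1     1     1     1     1     1     1     1     1     1     1     1     1     1     1     1     1
          6     1     1     1     1     1     1     2     2     2     2     2     2     3     3     3     3     3     3
          7     1     1     1     1     1     1     2     3     3     3     3     3     4     5     6     6     6     6

6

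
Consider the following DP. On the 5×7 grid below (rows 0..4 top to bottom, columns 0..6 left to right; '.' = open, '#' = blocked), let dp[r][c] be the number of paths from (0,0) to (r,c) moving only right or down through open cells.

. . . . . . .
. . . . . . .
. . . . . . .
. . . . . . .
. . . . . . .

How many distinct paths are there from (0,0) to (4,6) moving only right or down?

210

r\c   0   1   2   3   4   5   6
  0   1   1   1   1   1   1   1
  1   1   2   3   4   5   6   7
  2   1   3   6  10  15  21  28
  3   1   4  10  20  35  56  84
  4   1   5  15  35  70 126 210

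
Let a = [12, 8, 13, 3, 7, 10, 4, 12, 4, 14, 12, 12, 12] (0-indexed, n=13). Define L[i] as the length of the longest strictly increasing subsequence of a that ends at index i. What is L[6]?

2

   i    0    1    2    3    4    5    6    7    8    9   10   11   12
a[i]   12    8   13    3    7   10    4   12    4   14   12   12   12
L[i]    1    1    2    1    2    3    2    4    2    5    4    4    4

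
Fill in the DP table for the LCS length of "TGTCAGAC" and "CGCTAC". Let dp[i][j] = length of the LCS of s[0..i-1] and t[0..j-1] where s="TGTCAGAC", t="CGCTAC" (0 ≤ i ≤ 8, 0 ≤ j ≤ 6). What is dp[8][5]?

   ''  C  G  C  T  A  C
''  0  0  0  0  0  0  0
 T  0  0  0  0  1  1  1
 G  0  0  1  1  1  1  1
 T  0  0  1  1  2  2  2
 C  0  1  1  2  2  2  3
 A  0  1  1  2  2  3  3
 G  0  1  2  2  2  3  3
 A  0  1  2  2  2  3  3
 C  0  1  2  3  3  3  4

3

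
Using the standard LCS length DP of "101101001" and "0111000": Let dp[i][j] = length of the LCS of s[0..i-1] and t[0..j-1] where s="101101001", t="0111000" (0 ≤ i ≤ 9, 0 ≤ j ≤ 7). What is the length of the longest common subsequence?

6

   ''  0  1  1  1  0  0  0
''  0  0  0  0  0  0  0  0
 1  0  0  1  1  1  1  1  1
 0  0  1  1  1  1  2  2  2
 1  0  1  2  2  2  2  2  2
 1  0  1  2  3  3  3  3  3
 0  0  1  2  3  3  4  4  4
 1  0  1  2  3  4  4  4  4
 0  0  1  2  3  4  5  5  5
 0  0  1  2  3  4  5  6  6
 1  0  1  2  3  4  5  6  6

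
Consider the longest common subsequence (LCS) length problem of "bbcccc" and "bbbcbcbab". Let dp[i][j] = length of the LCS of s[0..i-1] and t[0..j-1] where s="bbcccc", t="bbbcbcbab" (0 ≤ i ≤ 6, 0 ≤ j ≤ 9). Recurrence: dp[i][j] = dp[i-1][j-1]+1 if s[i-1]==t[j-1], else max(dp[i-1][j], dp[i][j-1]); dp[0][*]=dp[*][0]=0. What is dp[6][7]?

   ''  b  b  b  c  b  c  b  a  b
''  0  0  0  0  0  0  0  0  0  0
 b  0  1  1  1  1  1  1  1  1  1
 b  0  1  2  2  2  2  2  2  2  2
 c  0  1  2  2  3  3  3  3  3  3
 c  0  1  2  2  3  3  4  4  4  4
 c  0  1  2  2  3  3  4  4  4  4
 c  0  1  2  2  3  3  4  4  4  4

4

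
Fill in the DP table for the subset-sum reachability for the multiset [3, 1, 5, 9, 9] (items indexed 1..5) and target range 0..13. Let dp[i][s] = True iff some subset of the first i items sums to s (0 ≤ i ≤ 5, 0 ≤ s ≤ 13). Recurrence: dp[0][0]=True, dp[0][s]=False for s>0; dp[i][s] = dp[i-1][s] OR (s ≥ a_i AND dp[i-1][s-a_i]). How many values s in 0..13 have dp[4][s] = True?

11

i\s   0   1   2   3   4   5   6   7   8   9  10  11  12  13
  0   T   F   F   F   F   F   F   F   F   F   F   F   F   F
  1   T   F   F   T   F   F   F   F   F   F   F   F   F   F
  2   T   T   F   T   T   F   F   F   F   F   F   F   F   F
  3   T   T   F   T   T   T   T   F   T   T   F   F   F   F
  4   T   T   F   T   T   T   T   F   T   T   T   F   T   T
  5   T   T   F   T   T   T   T   F   T   T   T   F   T   T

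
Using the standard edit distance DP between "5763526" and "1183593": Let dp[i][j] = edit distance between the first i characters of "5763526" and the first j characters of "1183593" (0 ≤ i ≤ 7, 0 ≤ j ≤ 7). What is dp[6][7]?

   ''  1  1  8  3  5  9  3
''  0  1  2  3  4  5  6  7
 5  1  1  2  3  4  4  5  6
 7  2  2  2  3  4  5  5  6
 6  3  3  3  3  4  5  6  6
 3  4  4  4  4  3  4  5  6
 5  5  5  5  5  4  3  4  5
 2  6  6  6  6  5  4  4  5
 6  7  7  7  7  6  5  5  5

5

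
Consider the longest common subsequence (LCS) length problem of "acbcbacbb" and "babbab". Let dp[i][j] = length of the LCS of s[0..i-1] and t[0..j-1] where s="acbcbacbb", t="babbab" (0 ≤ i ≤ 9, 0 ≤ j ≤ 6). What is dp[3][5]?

2

   ''  b  a  b  b  a  b
''  0  0  0  0  0  0  0
 a  0  0  1  1  1  1  1
 c  0  0  1  1  1  1  1
 b  0  1  1  2  2  2  2
 c  0  1  1  2  2  2  2
 b  0  1  1  2  3  3  3
 a  0  1  2  2  3  4  4
 c  0  1  2  2  3  4  4
 b  0  1  2  3  3  4  5
 b  0  1  2  3  4  4  5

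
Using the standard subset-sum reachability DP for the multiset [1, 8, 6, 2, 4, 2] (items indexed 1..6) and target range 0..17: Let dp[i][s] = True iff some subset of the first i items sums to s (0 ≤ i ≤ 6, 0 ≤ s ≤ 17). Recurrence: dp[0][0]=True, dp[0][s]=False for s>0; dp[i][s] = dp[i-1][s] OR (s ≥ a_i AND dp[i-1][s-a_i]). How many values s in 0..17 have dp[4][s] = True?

i\s   0   1   2   3   4   5   6   7   8   9  10  11  12  13  14  15  16  17
  0   T   F   F   F   F   F   F   F   F   F   F   F   F   F   F   F   F   F
  1   T   T   F   F   F   F   F   F   F   F   F   F   F   F   F   F   F   F
  2   T   T   F   F   F   F   F   F   T   T   F   F   F   F   F   F   F   F
  3   T   T   F   F   F   F   T   T   T   T   F   F   F   F   T   T   F   F
  4   T   T   T   T   F   F   T   T   T   T   T   T   F   F   T   T   T   T
  5   T   T   T   T   T   T   T   T   T   T   T   T   T   T   T   T   T   T
  6   T   T   T   T   T   T   T   T   T   T   T   T   T   T   T   T   T   T

14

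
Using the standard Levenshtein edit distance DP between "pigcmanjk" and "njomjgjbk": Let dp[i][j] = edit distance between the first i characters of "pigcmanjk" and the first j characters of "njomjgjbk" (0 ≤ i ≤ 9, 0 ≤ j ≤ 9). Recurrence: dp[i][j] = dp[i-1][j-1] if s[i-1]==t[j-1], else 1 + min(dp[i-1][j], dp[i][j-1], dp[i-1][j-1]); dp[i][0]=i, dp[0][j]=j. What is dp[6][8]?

   ''  n  j  o  m  j  g  j  b  k
''  0  1  2  3  4  5  6  7  8  9
 p  1  1  2  3  4  5  6  7  8  9
 i  2  2  2  3  4  5  6  7  8  9
 g  3  3  3  3  4  5  5  6  7  8
 c  4  4  4  4  4  5  6  6  7  8
 m  5  5  5  5  4  5  6  7  7  8
 a  6  6  6  6  5  5  6  7  8  8
 n  7  6  7  7  6  6  6  7  8  9
 j  8  7  6  7  7  6  7  6  7  8
 k  9  8  7  7  8  7  7  7  7  7

8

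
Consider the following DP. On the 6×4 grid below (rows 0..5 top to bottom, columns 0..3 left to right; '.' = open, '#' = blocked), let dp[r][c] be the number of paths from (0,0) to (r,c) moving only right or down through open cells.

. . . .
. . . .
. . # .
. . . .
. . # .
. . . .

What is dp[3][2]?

r\c   0   1   2   3
  0   1   1   1   1
  1   1   2   3   4
  2   1   3   0   4
  3   1   4   4   8
  4   1   5   0   8
  5   1   6   6  14

4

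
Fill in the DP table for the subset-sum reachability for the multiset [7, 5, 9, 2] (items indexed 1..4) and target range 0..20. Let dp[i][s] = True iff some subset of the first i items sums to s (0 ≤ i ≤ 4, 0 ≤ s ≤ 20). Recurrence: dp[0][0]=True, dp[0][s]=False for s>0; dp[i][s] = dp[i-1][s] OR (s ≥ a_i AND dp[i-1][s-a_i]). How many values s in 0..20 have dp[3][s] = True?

7

i\s   0   1   2   3   4   5   6   7   8   9  10  11  12  13  14  15  16  17  18  19  20
  0   T   F   F   F   F   F   F   F   F   F   F   F   F   F   F   F   F   F   F   F   F
  1   T   F   F   F   F   F   F   T   F   F   F   F   F   F   F   F   F   F   F   F   F
  2   T   F   F   F   F   T   F   T   F   F   F   F   T   F   F   F   F   F   F   F   F
  3   T   F   F   F   F   T   F   T   F   T   F   F   T   F   T   F   T   F   F   F   F
  4   T   F   T   F   F   T   F   T   F   T   F   T   T   F   T   F   T   F   T   F   F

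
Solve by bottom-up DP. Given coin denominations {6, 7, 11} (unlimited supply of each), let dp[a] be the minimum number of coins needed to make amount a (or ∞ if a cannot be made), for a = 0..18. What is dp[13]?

2

 a  0  1  2  3  4  5  6  7  8  9 10 11 12 13 14 15 16 17 18
dp  0  -  -  -  -  -  1  1  -  -  -  1  2  2  2  -  -  2  2
(- denotes ∞ / unreachable)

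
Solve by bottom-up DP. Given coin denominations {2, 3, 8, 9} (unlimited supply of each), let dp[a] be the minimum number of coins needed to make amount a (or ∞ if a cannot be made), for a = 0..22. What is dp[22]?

4

 a  0  1  2  3  4  5  6  7  8  9 10 11 12 13 14 15 16 17 18 19 20 21 22
dp  0  -  1  1  2  2  2  3  1  1  2  2  2  3  3  3  2  2  2  3  3  3  4
(- denotes ∞ / unreachable)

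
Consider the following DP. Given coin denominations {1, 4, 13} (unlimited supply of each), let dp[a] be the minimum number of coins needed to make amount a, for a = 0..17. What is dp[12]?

3

 a  0  1  2  3  4  5  6  7  8  9 10 11 12 13 14 15 16 17
dp  0  1  2  3  1  2  3  4  2  3  4  5  3  1  2  3  4  2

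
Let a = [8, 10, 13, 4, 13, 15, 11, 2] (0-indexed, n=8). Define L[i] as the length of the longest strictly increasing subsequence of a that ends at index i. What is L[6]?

3

   i    0    1    2    3    4    5    6    7
a[i]    8   10   13    4   13   15   11    2
L[i]    1    2    3    1    3    4    3    1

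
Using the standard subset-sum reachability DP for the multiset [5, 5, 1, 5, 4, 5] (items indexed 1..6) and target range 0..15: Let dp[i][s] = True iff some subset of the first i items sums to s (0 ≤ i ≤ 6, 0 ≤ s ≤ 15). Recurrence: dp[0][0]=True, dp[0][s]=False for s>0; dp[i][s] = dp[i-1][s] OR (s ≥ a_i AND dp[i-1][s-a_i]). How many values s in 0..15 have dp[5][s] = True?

10

i\s   0   1   2   3   4   5   6   7   8   9  10  11  12  13  14  15
  0   T   F   F   F   F   F   F   F   F   F   F   F   F   F   F   F
  1   T   F   F   F   F   T   F   F   F   F   F   F   F   F   F   F
  2   T   F   F   F   F   T   F   F   F   F   T   F   F   F   F   F
  3   T   T   F   F   F   T   T   F   F   F   T   T   F   F   F   F
  4   T   T   F   F   F   T   T   F   F   F   T   T   F   F   F   T
  5   T   T   F   F   T   T   T   F   F   T   T   T   F   F   T   T
  6   T   T   F   F   T   T   T   F   F   T   T   T   F   F   T   T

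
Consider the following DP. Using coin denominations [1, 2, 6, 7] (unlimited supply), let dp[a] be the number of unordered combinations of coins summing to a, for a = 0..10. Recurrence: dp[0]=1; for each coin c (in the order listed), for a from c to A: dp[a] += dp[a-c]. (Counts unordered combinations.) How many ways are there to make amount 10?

11

after  coin     0     1     2     3     4     5     6     7     8     9    10
          1     1     1     1     1     1     1     1     1     1     1     1
          2     1     1     2     2     3     3     4     4     5     5     6
          6     1     1     2     2     3     3     5     5     7     7     9
          7     1     1     2     2     3     3     5     6     8     9    11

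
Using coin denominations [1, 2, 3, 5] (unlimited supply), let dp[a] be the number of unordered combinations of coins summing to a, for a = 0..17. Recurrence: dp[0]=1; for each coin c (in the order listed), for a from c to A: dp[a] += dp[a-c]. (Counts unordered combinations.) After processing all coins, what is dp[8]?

13

after  coin     0     1     2     3     4     5     6     7     8     9    10    11    12    13    14    15    16    17
          1     1     1     1     1     1     1     1     1     1     1     1     1     1     1     1     1     1     1
          2     1     1     2     2     3     3     4     4     5     5     6     6     7     7     8     8     9     9
          3     1     1     2     3     4     5     7     8    10    12    14    16    19    21    24    27    30    33
          5     1     1     2     3     4     6     8    10    13    16    20    24    29    34    40    47    54    62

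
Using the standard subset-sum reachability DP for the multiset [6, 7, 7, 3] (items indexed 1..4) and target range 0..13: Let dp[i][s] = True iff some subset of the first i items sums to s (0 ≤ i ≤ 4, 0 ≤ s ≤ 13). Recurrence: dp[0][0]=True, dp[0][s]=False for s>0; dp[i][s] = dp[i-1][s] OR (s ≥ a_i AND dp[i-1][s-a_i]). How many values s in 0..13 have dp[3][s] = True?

4

i\s   0   1   2   3   4   5   6   7   8   9  10  11  12  13
  0   T   F   F   F   F   F   F   F   F   F   F   F   F   F
  1   T   F   F   F   F   F   T   F   F   F   F   F   F   F
  2   T   F   F   F   F   F   T   T   F   F   F   F   F   T
  3   T   F   F   F   F   F   T   T   F   F   F   F   F   T
  4   T   F   F   T   F   F   T   T   F   T   T   F   F   T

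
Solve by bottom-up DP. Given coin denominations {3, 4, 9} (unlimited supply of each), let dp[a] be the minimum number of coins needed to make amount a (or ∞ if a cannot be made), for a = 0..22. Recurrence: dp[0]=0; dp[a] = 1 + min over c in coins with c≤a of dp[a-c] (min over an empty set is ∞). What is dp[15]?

 a  0  1  2  3  4  5  6  7  8  9 10 11 12 13 14 15 16 17 18 19 20 21 22
dp  0  -  -  1  1  -  2  2  2  1  3  3  2  2  4  3  3  3  2  4  4  3  3
(- denotes ∞ / unreachable)

3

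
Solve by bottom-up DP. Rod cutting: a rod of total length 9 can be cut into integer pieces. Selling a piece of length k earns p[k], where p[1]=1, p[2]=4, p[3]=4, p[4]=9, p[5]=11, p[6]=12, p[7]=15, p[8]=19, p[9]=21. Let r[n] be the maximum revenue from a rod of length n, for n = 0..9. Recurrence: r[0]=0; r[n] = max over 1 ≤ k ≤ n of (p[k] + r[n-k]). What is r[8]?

   n    0    1    2    3    4    5    6    7    8    9
r[n]    0    1    4    5    9   11   13   15   19   21

19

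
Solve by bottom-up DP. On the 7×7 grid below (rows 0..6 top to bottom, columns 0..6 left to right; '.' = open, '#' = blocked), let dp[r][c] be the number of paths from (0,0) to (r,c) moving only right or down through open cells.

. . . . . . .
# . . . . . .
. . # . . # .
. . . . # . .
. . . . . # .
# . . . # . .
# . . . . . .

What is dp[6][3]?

13

r\c   0   1   2   3   4   5   6
  0   1   1   1   1   1   1   1
  1   0   1   2   3   4   5   6
  2   0   1   0   3   7   0   6
  3   0   1   1   4   0   0   6
  4   0   1   2   6   6   0   6
  5   0   1   3   9   0   0   6
  6   0   1   4  13  13  13  19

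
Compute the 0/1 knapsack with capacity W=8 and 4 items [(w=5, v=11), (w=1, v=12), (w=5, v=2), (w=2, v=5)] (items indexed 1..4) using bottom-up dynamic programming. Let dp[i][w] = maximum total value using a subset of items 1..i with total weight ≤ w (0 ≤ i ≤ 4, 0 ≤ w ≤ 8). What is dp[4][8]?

i\w   0   1   2   3   4   5   6   7   8
  0   0   0   0   0   0   0   0   0   0
  1   0   0   0   0   0  11  11  11  11
  2   0  12  12  12  12  12  23  23  23
  3   0  12  12  12  12  12  23  23  23
  4   0  12  12  17  17  17  23  23  28

28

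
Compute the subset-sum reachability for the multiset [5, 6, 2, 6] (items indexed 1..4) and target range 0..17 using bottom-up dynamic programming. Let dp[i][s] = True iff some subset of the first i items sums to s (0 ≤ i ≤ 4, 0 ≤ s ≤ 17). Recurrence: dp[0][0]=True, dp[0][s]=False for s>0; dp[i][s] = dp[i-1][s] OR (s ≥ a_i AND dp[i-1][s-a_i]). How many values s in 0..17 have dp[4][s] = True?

11

i\s   0   1   2   3   4   5   6   7   8   9  10  11  12  13  14  15  16  17
  0   T   F   F   F   F   F   F   F   F   F   F   F   F   F   F   F   F   F
  1   T   F   F   F   F   T   F   F   F   F   F   F   F   F   F   F   F   F
  2   T   F   F   F   F   T   T   F   F   F   F   T   F   F   F   F   F   F
  3   T   F   T   F   F   T   T   T   T   F   F   T   F   T   F   F   F   F
  4   T   F   T   F   F   T   T   T   T   F   F   T   T   T   T   F   F   T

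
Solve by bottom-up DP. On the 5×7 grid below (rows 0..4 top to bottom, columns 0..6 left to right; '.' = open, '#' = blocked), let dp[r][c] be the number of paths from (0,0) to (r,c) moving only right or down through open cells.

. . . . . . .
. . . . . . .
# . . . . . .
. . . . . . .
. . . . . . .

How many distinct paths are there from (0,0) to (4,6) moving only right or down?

r\c   0   1   2   3   4   5   6
  0   1   1   1   1   1   1   1
  1   1   2   3   4   5   6   7
  2   0   2   5   9  14  20  27
  3   0   2   7  16  30  50  77
  4   0   2   9  25  55 105 182

182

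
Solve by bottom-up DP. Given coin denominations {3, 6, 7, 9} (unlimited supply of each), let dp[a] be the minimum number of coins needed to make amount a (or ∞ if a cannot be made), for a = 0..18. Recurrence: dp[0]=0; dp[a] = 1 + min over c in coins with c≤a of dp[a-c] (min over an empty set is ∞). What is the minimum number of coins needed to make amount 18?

 a  0  1  2  3  4  5  6  7  8  9 10 11 12 13 14 15 16 17 18
dp  0  -  -  1  -  -  1  1  -  1  2  -  2  2  2  2  2  3  2
(- denotes ∞ / unreachable)

2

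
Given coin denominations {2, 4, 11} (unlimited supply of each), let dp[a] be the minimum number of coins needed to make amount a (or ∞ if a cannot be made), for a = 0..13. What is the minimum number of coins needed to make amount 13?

 a  0  1  2  3  4  5  6  7  8  9 10 11 12 13
dp  0  -  1  -  1  -  2  -  2  -  3  1  3  2
(- denotes ∞ / unreachable)

2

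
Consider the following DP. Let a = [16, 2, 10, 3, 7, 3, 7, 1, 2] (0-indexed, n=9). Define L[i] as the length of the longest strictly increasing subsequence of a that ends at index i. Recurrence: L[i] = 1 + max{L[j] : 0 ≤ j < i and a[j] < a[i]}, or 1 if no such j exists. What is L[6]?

3

   i    0    1    2    3    4    5    6    7    8
a[i]   16    2   10    3    7    3    7    1    2
L[i]    1    1    2    2    3    2    3    1    2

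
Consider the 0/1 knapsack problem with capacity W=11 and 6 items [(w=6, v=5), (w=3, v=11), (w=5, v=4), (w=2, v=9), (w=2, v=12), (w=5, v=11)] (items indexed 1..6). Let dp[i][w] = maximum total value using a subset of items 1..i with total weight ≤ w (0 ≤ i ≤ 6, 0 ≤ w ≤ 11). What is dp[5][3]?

i\w   0   1   2   3   4   5   6   7   8   9  10  11
  0   0   0   0   0   0   0   0   0   0   0   0   0
  1   0   0   0   0   0   0   5   5   5   5   5   5
  2   0   0   0  11  11  11  11  11  11  16  16  16
  3   0   0   0  11  11  11  11  11  15  16  16  16
  4   0   0   9  11  11  20  20  20  20  20  24  25
  5   0   0  12  12  21  23  23  32  32  32  32  32
  6   0   0  12  12  21  23  23  32  32  32  34  34

12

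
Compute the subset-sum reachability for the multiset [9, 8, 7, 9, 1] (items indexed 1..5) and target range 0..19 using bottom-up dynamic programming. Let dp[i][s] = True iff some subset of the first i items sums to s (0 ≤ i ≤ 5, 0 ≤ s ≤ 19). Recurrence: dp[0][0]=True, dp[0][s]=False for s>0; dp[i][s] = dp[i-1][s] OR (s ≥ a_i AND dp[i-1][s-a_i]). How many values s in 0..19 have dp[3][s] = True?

i\s   0   1   2   3   4   5   6   7   8   9  10  11  12  13  14  15  16  17  18  19
  0   T   F   F   F   F   F   F   F   F   F   F   F   F   F   F   F   F   F   F   F
  1   T   F   F   F   F   F   F   F   F   T   F   F   F   F   F   F   F   F   F   F
  2   T   F   F   F   F   F   F   F   T   T   F   F   F   F   F   F   F   T   F   F
  3   T   F   F   F   F   F   F   T   T   T   F   F   F   F   F   T   T   T   F   F
  4   T   F   F   F   F   F   F   T   T   T   F   F   F   F   F   T   T   T   T   F
  5   T   T   F   F   F   F   F   T   T   T   T   F   F   F   F   T   T   T   T   T

7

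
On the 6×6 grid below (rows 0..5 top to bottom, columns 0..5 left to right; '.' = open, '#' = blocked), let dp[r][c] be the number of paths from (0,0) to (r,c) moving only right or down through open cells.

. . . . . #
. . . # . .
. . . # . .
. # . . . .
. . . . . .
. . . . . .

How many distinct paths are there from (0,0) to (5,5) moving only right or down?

71

r\c   0   1   2   3   4   5
  0   1   1   1   1   1   0
  1   1   2   3   0   1   1
  2   1   3   6   0   1   2
  3   1   0   6   6   7   9
  4   1   1   7  13  20  29
  5   1   2   9  22  42  71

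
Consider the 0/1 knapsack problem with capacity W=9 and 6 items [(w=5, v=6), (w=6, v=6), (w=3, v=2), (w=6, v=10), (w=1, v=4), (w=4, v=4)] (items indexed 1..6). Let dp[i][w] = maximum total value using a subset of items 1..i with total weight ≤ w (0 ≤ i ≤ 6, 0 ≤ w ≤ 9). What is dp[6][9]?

i\w   0   1   2   3   4   5   6   7   8   9
  0   0   0   0   0   0   0   0   0   0   0
  1   0   0   0   0   0   6   6   6   6   6
  2   0   0   0   0   0   6   6   6   6   6
  3   0   0   0   2   2   6   6   6   8   8
  4   0   0   0   2   2   6  10  10  10  12
  5   0   4   4   4   6   6  10  14  14  14
  6   0   4   4   4   6   8  10  14  14  14

14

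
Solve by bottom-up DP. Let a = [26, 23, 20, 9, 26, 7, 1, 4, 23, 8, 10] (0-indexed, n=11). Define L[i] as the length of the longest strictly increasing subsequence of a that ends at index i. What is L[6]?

1

   i    0    1    2    3    4    5    6    7    8    9   10
a[i]   26   23   20    9   26    7    1    4   23    8   10
L[i]    1    1    1    1    2    1    1    2    3    3    4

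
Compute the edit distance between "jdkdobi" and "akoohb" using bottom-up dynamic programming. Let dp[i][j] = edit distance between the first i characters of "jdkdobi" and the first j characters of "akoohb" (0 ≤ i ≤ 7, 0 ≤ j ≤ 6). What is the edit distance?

   ''  a  k  o  o  h  b
''  0  1  2  3  4  5  6
 j  1  1  2  3  4  5  6
 d  2  2  2  3  4  5  6
 k  3  3  2  3  4  5  6
 d  4  4  3  3  4  5  6
 o  5  5  4  3  3  4  5
 b  6  6  5  4  4  4  4
 i  7  7  6  5  5  5  5

5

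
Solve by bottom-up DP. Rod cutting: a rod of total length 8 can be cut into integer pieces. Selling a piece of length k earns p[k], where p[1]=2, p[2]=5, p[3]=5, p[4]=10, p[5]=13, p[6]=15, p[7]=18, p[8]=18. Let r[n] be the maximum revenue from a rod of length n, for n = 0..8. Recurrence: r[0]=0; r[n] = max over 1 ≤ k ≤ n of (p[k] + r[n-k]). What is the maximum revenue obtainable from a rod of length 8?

20

   n    0    1    2    3    4    5    6    7    8
r[n]    0    2    5    7   10   13   15   18   20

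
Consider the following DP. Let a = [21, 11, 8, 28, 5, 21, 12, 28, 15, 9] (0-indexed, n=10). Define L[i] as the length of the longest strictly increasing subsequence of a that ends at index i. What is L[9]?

2

   i    0    1    2    3    4    5    6    7    8    9
a[i]   21   11    8   28    5   21   12   28   15    9
L[i]    1    1    1    2    1    2    2    3    3    2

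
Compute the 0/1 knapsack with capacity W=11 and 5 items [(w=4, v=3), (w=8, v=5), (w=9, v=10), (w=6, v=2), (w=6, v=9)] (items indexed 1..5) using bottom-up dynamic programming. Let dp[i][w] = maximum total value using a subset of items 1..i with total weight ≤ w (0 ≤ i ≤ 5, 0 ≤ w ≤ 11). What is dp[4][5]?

3

i\w   0   1   2   3   4   5   6   7   8   9  10  11
  0   0   0   0   0   0   0   0   0   0   0   0   0
  1   0   0   0   0   3   3   3   3   3   3   3   3
  2   0   0   0   0   3   3   3   3   5   5   5   5
  3   0   0   0   0   3   3   3   3   5  10  10  10
  4   0   0   0   0   3   3   3   3   5  10  10  10
  5   0   0   0   0   3   3   9   9   9  10  12  12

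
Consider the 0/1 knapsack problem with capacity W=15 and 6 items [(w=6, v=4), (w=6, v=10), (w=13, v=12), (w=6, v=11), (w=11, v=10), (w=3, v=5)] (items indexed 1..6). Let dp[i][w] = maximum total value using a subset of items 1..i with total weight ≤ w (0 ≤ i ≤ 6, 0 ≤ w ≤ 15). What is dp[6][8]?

11

i\w   0   1   2   3   4   5   6   7   8   9  10  11  12  13  14  15
  0   0   0   0   0   0   0   0   0   0   0   0   0   0   0   0   0
  1   0   0   0   0   0   0   4   4   4   4   4   4   4   4   4   4
  2   0   0   0   0   0   0  10  10  10  10  10  10  14  14  14  14
  3   0   0   0   0   0   0  10  10  10  10  10  10  14  14  14  14
  4   0   0   0   0   0   0  11  11  11  11  11  11  21  21  21  21
  5   0   0   0   0   0   0  11  11  11  11  11  11  21  21  21  21
  6   0   0   0   5   5   5  11  11  11  16  16  16  21  21  21  26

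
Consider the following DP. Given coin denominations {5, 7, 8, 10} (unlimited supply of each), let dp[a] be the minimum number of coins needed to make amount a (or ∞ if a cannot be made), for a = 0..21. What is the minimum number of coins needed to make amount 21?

3

 a  0  1  2  3  4  5  6  7  8  9 10 11 12 13 14 15 16 17 18 19 20 21
dp  0  -  -  -  -  1  -  1  1  -  1  -  2  2  2  2  2  2  2  3  2  3
(- denotes ∞ / unreachable)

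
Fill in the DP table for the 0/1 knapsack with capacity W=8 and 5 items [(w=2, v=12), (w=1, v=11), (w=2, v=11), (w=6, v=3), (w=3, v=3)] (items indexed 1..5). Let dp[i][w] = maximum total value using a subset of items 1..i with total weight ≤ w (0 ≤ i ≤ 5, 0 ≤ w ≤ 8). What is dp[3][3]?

23

i\w   0   1   2   3   4   5   6   7   8
  0   0   0   0   0   0   0   0   0   0
  1   0   0  12  12  12  12  12  12  12
  2   0  11  12  23  23  23  23  23  23
  3   0  11  12  23  23  34  34  34  34
  4   0  11  12  23  23  34  34  34  34
  5   0  11  12  23  23  34  34  34  37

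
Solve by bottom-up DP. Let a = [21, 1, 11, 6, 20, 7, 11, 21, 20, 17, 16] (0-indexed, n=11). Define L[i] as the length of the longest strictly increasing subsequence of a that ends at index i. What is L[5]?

   i    0    1    2    3    4    5    6    7    8    9   10
a[i]   21    1   11    6   20    7   11   21   20   17   16
L[i]    1    1    2    2    3    3    4    5    5    5    5

3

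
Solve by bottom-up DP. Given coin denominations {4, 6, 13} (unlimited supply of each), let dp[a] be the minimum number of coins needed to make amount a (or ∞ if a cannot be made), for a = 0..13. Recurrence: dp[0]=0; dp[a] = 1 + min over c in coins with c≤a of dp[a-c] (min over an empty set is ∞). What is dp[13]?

 a  0  1  2  3  4  5  6  7  8  9 10 11 12 13
dp  0  -  -  -  1  -  1  -  2  -  2  -  2  1
(- denotes ∞ / unreachable)

1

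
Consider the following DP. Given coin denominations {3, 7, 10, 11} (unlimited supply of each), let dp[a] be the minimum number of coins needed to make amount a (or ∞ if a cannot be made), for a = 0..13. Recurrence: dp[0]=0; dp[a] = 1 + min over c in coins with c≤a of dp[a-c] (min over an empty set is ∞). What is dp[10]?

 a  0  1  2  3  4  5  6  7  8  9 10 11 12 13
dp  0  -  -  1  -  -  2  1  -  3  1  1  4  2
(- denotes ∞ / unreachable)

1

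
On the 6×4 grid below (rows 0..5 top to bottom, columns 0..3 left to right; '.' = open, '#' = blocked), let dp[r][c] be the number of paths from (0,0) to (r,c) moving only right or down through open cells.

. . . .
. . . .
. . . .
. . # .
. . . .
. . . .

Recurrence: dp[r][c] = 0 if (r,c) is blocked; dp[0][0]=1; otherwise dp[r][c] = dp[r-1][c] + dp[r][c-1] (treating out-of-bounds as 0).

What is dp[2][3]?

10

r\c   0   1   2   3
  0   1   1   1   1
  1   1   2   3   4
  2   1   3   6  10
  3   1   4   0  10
  4   1   5   5  15
  5   1   6  11  26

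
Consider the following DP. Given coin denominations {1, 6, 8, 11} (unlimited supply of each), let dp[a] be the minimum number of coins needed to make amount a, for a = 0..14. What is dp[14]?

 a  0  1  2  3  4  5  6  7  8  9 10 11 12 13 14
dp  0  1  2  3  4  5  1  2  1  2  3  1  2  3  2

2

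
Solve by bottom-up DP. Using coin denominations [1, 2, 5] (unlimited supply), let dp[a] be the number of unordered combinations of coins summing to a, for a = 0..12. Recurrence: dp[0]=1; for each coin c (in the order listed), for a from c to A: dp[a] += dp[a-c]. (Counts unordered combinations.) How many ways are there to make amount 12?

13

after  coin     0     1     2     3     4     5     6     7     8     9    10    11    12
          1     1     1     1     1     1     1     1     1     1     1     1     1     1
          2     1     1     2     2     3     3     4     4     5     5     6     6     7
          5     1     1     2     2     3     4     5     6     7     8    10    11    13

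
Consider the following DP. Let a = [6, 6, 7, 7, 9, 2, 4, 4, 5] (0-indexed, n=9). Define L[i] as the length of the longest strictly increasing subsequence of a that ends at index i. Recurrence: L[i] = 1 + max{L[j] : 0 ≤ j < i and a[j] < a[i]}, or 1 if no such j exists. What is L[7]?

2

   i    0    1    2    3    4    5    6    7    8
a[i]    6    6    7    7    9    2    4    4    5
L[i]    1    1    2    2    3    1    2    2    3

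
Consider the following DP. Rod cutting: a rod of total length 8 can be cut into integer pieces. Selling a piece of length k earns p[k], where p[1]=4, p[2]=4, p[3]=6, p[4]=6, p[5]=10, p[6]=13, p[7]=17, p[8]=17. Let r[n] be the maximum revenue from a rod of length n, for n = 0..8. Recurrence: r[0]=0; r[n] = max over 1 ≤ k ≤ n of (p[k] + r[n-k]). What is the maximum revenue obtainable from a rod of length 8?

   n    0    1    2    3    4    5    6    7    8
r[n]    0    4    8   12   16   20   24   28   32

32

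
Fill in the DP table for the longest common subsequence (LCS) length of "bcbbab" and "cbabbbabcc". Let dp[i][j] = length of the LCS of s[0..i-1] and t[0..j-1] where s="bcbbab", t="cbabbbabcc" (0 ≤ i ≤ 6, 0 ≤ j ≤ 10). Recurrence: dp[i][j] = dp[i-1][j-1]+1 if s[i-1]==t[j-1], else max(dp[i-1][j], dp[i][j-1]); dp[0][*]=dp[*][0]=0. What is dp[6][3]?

   ''  c  b  a  b  b  b  a  b  c  c
''  0  0  0  0  0  0  0  0  0  0  0
 b  0  0  1  1  1  1  1  1  1  1  1
 c  0  1  1  1  1  1  1  1  1  2  2
 b  0  1  2  2  2  2  2  2  2  2  2
 b  0  1  2  2  3  3  3  3  3  3  3
 a  0  1  2  3  3  3  3  4  4  4  4
 b  0  1  2  3  4  4  4  4  5  5  5

3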